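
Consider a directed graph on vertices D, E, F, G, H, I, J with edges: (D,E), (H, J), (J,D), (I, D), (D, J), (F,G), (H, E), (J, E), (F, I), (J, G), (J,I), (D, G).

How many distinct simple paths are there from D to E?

D→E
D→J→E

2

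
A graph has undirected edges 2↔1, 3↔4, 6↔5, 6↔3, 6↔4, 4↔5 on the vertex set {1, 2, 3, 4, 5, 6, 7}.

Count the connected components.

3

From 1: component {1, 2}.
From 3: component {3, 4, 5, 6}.
From 7: component {7}.
That's 3 components.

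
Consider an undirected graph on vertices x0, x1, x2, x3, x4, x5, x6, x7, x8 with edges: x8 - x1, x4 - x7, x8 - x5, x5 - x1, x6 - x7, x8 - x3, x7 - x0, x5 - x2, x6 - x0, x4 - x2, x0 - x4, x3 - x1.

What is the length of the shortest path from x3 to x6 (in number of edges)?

Distance 0: x3.
Distance 1: x1, x8.
Distance 2: x5.
Distance 3: x2.
Distance 4: x4.
Distance 5: x0, x7.
Distance 6: x6 — contains x6.

6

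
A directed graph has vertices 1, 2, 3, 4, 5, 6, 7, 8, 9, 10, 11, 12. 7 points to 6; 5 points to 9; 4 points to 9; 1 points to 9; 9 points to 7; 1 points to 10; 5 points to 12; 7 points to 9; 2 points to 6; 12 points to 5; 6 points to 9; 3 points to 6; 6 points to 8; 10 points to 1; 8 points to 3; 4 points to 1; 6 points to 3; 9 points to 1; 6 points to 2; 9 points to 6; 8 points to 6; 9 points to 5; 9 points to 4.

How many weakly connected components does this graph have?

From 1: component {1, 2, 3, 4, 5, 6, 7, 8, 9, 10, 12}.
From 11: component {11}.
That's 2 components.

2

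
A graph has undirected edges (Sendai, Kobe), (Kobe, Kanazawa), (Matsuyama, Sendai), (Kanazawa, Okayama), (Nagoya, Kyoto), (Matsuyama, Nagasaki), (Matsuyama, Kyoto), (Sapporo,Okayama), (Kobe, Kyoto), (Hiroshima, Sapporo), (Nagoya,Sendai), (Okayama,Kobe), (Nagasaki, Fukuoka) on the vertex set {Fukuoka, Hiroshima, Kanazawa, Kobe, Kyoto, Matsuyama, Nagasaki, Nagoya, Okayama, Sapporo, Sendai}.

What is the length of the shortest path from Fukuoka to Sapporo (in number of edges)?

6

Distance 0: Fukuoka.
Distance 1: Nagasaki.
Distance 2: Matsuyama.
Distance 3: Kyoto, Sendai.
Distance 4: Kobe, Nagoya.
Distance 5: Kanazawa, Okayama.
Distance 6: Sapporo — contains Sapporo.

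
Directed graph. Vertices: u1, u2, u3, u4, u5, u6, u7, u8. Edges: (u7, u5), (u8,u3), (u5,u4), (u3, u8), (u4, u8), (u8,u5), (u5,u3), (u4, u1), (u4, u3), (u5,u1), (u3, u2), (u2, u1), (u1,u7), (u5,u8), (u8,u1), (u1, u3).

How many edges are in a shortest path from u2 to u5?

Distance 0: u2.
Distance 1: u1.
Distance 2: u3, u7.
Distance 3: u5, u8 — contains u5.

3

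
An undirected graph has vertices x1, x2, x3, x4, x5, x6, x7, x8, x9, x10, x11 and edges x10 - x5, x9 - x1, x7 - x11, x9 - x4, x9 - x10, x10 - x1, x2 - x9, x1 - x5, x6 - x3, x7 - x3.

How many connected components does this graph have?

From x1: component {x1, x2, x4, x5, x9, x10}.
From x3: component {x3, x6, x7, x11}.
From x8: component {x8}.
That's 3 components.

3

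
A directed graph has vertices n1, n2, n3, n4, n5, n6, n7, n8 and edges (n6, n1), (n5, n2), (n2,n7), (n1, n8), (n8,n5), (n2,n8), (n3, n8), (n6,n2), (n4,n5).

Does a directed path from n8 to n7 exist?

Yes

Explore from n8.
Distance 1: reach n5.
Distance 2: reach n2.
Distance 3: reach n7.
Found n7.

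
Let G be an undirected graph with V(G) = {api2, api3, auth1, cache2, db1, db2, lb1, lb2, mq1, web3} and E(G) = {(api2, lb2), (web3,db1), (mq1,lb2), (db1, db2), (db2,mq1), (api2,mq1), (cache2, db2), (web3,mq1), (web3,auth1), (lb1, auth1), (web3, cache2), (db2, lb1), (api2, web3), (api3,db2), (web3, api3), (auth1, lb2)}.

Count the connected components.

From api2: component {api2, api3, auth1, cache2, db1, db2, lb1, lb2, mq1, web3}.
That's 1 component.

1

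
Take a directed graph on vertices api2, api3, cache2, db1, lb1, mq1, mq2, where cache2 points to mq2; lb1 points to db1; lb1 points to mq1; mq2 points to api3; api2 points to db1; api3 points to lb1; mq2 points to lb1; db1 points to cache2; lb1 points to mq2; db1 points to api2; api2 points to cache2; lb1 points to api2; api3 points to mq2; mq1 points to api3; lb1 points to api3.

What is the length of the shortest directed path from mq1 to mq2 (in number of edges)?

2

Distance 0: mq1.
Distance 1: api3.
Distance 2: lb1, mq2 — contains mq2.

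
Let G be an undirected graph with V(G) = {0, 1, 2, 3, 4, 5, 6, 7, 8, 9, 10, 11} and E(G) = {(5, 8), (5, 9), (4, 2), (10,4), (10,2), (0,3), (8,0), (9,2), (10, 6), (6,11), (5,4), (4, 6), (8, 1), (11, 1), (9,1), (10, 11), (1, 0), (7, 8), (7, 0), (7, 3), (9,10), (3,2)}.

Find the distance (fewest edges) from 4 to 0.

Distance 0: 4.
Distance 1: 2, 5, 6, 10.
Distance 2: 3, 8, 9, 11.
Distance 3: 0, 1, 7 — contains 0.

3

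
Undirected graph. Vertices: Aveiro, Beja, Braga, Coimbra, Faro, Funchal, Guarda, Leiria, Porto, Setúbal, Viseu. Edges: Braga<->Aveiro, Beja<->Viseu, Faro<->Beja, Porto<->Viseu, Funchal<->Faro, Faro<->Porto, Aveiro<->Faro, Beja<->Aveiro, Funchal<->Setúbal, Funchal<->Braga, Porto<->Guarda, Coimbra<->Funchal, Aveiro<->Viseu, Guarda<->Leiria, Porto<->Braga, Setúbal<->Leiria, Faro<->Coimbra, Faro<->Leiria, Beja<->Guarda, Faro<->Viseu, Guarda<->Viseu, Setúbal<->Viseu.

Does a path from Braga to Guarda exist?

Explore from Braga.
Distance 1: reach Aveiro, Funchal, Porto.
Distance 2: reach Beja, Coimbra, Faro, Guarda, Setúbal, Viseu.
Found Guarda.

Yes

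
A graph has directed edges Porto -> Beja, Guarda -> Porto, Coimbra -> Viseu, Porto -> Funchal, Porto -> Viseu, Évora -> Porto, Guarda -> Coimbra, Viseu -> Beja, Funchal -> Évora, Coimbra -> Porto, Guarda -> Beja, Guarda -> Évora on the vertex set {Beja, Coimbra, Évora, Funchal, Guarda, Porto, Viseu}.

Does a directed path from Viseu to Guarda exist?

Explore from Viseu.
Distance 1: reach Beja.
The search from Viseu is exhausted; no directed path reaches Guarda.

No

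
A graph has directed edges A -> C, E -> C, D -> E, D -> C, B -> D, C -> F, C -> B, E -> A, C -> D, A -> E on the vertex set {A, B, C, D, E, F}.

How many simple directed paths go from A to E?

3

A→C→B→D→E
A→C→D→E
A→E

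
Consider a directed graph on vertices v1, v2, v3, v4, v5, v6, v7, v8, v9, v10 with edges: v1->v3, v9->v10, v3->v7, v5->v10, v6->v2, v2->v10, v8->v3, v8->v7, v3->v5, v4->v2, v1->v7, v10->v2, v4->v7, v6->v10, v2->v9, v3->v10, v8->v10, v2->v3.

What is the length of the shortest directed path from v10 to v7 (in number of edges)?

Distance 0: v10.
Distance 1: v2.
Distance 2: v3, v9.
Distance 3: v5, v7 — contains v7.

3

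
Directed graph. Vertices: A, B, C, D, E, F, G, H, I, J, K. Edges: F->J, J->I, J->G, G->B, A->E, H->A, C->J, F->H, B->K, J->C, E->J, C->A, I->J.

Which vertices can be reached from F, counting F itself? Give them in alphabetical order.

A, B, C, E, F, G, H, I, J, K

Start at F.
Its neighbours: H, J.
Then their neighbours: A, C, G, I.
Then next layer: B, E.
Then next layer: K.
Nothing further is reachable.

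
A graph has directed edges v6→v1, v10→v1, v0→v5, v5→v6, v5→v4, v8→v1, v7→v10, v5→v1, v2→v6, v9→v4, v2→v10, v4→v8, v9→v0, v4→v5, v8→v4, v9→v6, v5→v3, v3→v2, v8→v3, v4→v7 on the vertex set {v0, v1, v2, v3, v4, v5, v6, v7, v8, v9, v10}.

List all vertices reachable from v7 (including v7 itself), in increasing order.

Start at v7.
Its neighbours: v10.
Then their neighbours: v1.
Nothing further is reachable.

v1, v7, v10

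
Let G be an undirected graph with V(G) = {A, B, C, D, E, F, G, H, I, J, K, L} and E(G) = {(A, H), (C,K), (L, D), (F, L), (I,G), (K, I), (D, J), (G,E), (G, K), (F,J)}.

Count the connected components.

4

From A: component {A, H}.
From B: component {B}.
From C: component {C, E, G, I, K}.
From D: component {D, F, J, L}.
That's 4 components.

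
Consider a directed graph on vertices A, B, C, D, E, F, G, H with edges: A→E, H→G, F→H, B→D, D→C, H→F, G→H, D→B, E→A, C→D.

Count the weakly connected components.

3

From A: component {A, E}.
From B: component {B, C, D}.
From F: component {F, G, H}.
That's 3 components.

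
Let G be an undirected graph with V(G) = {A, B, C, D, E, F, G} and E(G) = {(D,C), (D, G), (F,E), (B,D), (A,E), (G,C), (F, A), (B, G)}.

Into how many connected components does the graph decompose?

From A: component {A, E, F}.
From B: component {B, C, D, G}.
That's 2 components.

2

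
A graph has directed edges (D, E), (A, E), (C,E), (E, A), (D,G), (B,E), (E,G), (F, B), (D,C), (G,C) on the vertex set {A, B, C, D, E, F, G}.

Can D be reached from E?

No

Explore from E.
Distance 1: reach A, G.
Distance 2: reach C.
The search from E is exhausted; no directed path reaches D.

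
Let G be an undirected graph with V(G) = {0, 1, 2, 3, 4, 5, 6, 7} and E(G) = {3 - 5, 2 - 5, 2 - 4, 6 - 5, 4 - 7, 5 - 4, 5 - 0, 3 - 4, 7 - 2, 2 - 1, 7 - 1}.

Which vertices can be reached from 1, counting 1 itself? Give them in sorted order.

0, 1, 2, 3, 4, 5, 6, 7

Start at 1.
Its neighbours: 2, 7.
Then their neighbours: 4, 5.
Then next layer: 0, 3, 6.
Every vertex is now reached.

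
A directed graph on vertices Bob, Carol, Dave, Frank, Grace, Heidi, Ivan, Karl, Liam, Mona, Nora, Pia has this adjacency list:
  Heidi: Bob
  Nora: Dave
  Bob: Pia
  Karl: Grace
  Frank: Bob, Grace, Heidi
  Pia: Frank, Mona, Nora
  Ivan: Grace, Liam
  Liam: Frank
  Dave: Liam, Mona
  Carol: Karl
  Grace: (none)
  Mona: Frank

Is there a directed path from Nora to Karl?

Explore from Nora.
Distance 1: reach Dave.
Distance 2: reach Liam, Mona.
Distance 3: reach Frank.
Distance 4: reach Bob, Grace, Heidi.
Distance 5: reach Pia.
The search from Nora is exhausted; no directed path reaches Karl.

No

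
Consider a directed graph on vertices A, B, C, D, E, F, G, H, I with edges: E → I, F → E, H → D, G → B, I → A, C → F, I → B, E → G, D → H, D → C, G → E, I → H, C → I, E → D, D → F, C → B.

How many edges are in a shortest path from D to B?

2

Distance 0: D.
Distance 1: C, F, H.
Distance 2: B, E, I — contains B.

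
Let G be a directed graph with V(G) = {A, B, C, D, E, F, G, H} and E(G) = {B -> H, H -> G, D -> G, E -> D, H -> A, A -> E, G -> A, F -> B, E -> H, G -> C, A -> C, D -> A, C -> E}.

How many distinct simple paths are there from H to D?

H→A→C→E→D
H→A→E→D
H→G→A→C→E→D
H→G→A→E→D
H→G→C→E→D

5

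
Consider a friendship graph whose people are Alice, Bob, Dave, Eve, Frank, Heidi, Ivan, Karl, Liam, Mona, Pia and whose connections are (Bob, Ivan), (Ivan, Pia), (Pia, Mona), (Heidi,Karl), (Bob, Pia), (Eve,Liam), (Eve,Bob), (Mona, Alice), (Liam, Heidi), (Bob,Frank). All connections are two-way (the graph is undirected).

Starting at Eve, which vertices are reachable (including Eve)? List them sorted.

Alice, Bob, Eve, Frank, Heidi, Ivan, Karl, Liam, Mona, Pia

Start at Eve.
Its neighbours: Bob, Liam.
Then their neighbours: Frank, Heidi, Ivan, Pia.
Then next layer: Karl, Mona.
Then next layer: Alice.
Nothing further is reachable.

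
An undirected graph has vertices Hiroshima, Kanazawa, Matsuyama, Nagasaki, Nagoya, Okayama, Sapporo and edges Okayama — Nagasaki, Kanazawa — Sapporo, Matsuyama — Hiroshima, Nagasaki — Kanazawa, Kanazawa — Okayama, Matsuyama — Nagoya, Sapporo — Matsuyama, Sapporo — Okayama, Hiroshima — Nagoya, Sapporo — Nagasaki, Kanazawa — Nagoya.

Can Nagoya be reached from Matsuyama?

Yes

Explore from Matsuyama.
Distance 1: reach Hiroshima, Nagoya, Sapporo.
Found Nagoya.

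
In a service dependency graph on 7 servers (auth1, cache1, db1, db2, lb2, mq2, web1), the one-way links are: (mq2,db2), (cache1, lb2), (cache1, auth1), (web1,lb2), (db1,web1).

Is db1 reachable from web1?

Explore from web1.
Distance 1: reach lb2.
The search from web1 is exhausted; no directed path reaches db1.

No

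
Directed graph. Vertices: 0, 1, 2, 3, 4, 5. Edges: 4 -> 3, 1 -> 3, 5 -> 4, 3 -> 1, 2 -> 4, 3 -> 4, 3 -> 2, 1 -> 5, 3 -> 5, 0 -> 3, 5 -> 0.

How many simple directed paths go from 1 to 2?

1→3→2
1→5→0→3→2
1→5→4→3→2

3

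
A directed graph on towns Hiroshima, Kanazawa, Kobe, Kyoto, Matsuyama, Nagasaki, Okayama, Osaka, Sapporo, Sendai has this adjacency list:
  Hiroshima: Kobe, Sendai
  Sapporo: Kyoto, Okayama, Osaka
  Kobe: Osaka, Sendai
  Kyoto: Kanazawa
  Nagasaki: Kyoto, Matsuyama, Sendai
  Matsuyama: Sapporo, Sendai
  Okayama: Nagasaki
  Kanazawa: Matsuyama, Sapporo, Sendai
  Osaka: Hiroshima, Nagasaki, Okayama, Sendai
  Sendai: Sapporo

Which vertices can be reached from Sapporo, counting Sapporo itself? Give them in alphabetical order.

Start at Sapporo.
Its neighbours: Kyoto, Okayama, Osaka.
Then their neighbours: Hiroshima, Kanazawa, Nagasaki, Sendai.
Then next layer: Kobe, Matsuyama.
Every vertex is now reached.

Hiroshima, Kanazawa, Kobe, Kyoto, Matsuyama, Nagasaki, Okayama, Osaka, Sapporo, Sendai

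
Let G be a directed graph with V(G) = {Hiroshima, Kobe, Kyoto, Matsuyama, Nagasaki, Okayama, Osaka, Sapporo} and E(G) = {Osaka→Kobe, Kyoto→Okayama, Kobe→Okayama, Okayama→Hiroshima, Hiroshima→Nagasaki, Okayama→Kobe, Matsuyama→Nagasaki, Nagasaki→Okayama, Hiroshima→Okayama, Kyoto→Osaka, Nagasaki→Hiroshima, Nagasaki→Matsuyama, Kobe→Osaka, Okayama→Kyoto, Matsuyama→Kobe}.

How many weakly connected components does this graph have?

From Hiroshima: component {Hiroshima, Kobe, Kyoto, Matsuyama, Nagasaki, Okayama, Osaka}.
From Sapporo: component {Sapporo}.
That's 2 components.

2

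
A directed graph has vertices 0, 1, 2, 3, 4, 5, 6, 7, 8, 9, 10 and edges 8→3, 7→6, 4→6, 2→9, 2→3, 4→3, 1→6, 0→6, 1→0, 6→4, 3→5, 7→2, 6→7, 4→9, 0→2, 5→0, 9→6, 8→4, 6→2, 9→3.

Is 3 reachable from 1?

Yes

Explore from 1.
Distance 1: reach 0, 6.
Distance 2: reach 2, 4, 7.
Distance 3: reach 3, 9.
Found 3.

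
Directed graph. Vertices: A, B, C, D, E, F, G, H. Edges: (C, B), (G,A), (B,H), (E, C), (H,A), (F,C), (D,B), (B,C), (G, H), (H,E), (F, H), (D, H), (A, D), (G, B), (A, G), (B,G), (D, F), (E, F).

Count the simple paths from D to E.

6

D→B→G→H→E
D→B→H→E
D→F→C→B→G→H→E
D→F→C→B→H→E
D→F→H→E
D→H→E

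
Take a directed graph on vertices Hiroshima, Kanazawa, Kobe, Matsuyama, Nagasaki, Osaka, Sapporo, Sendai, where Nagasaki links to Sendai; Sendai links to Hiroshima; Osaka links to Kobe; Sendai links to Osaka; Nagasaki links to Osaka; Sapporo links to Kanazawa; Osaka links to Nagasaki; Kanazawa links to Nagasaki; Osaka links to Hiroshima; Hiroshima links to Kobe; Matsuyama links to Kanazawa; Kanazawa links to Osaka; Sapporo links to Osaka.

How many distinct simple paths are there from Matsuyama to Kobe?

Matsuyama→Kanazawa→Nagasaki→Osaka→Hiroshima→Kobe
Matsuyama→Kanazawa→Nagasaki→Osaka→Kobe
Matsuyama→Kanazawa→Nagasaki→Sendai→Hiroshima→Kobe
Matsuyama→Kanazawa→Nagasaki→Sendai→Osaka→Hiroshima→Kobe
Matsuyama→Kanazawa→Nagasaki→Sendai→Osaka→Kobe
Matsuyama→Kanazawa→Osaka→Hiroshima→Kobe
Matsuyama→Kanazawa→Osaka→Kobe
Matsuyama→Kanazawa→Osaka→Nagasaki→Sendai→Hiroshima→Kobe

8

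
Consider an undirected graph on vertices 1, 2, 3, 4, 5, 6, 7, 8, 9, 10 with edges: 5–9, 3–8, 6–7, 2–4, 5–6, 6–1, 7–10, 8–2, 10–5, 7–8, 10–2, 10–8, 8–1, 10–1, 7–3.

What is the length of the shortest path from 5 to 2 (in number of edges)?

2

Distance 0: 5.
Distance 1: 6, 9, 10.
Distance 2: 1, 2, 7, 8 — contains 2.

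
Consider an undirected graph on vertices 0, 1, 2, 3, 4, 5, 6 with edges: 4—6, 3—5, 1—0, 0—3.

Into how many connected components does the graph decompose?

3

From 0: component {0, 1, 3, 5}.
From 2: component {2}.
From 4: component {4, 6}.
That's 3 components.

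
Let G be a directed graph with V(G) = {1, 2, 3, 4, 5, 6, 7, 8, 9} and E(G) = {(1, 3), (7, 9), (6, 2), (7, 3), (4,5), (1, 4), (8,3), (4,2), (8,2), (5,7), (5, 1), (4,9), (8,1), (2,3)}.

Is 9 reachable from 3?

No

3 has no outgoing edges, so nothing is reachable from it.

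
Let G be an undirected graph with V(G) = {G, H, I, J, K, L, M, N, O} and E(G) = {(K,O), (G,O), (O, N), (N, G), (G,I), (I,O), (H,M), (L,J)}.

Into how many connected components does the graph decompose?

From G: component {G, I, K, N, O}.
From H: component {H, M}.
From J: component {J, L}.
That's 3 components.

3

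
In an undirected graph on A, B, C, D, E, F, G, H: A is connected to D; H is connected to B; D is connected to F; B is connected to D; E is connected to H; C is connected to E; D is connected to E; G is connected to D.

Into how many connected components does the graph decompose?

1

From A: component {A, B, C, D, E, F, G, H}.
That's 1 component.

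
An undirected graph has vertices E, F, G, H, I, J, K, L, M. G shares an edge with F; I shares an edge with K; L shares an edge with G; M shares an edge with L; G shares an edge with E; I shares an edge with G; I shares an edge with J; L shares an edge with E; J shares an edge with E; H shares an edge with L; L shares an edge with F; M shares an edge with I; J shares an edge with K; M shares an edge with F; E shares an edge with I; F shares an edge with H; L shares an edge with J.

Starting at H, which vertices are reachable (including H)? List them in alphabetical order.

E, F, G, H, I, J, K, L, M

Start at H.
Its neighbours: F, L.
Then their neighbours: E, G, J, M.
Then next layer: I, K.
Every vertex is now reached.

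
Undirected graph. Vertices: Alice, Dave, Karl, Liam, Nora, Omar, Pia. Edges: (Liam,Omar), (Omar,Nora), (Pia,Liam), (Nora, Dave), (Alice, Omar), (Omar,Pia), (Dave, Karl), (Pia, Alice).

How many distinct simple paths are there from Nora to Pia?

3

Nora–Omar–Alice–Pia
Nora–Omar–Liam–Pia
Nora–Omar–Pia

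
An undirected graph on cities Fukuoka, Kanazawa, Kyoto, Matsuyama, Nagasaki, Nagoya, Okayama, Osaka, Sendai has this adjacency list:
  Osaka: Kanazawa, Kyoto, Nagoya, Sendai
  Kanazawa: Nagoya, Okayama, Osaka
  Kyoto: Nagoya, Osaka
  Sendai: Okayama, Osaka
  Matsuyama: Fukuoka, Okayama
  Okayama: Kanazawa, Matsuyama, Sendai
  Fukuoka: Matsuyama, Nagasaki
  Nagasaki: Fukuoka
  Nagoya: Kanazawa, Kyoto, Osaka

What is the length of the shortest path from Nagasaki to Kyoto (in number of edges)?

Distance 0: Nagasaki.
Distance 1: Fukuoka.
Distance 2: Matsuyama.
Distance 3: Okayama.
Distance 4: Kanazawa, Sendai.
Distance 5: Nagoya, Osaka.
Distance 6: Kyoto — contains Kyoto.

6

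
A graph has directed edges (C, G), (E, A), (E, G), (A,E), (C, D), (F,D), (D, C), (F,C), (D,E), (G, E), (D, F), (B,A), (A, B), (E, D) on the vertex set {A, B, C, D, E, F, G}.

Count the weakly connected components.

1

From A: component {A, B, C, D, E, F, G}.
That's 1 component.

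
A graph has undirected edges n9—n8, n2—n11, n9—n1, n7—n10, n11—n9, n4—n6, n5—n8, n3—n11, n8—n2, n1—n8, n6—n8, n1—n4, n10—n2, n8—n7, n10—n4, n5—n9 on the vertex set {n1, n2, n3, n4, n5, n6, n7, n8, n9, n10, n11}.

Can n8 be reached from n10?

Explore from n10.
Distance 1: reach n2, n4, n7.
Distance 2: reach n1, n6, n8, n11.
Found n8.

Yes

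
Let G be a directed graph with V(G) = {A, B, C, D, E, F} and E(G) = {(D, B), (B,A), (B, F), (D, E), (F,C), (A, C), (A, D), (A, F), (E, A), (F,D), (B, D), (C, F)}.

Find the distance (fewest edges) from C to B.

3

Distance 0: C.
Distance 1: F.
Distance 2: D.
Distance 3: B, E — contains B.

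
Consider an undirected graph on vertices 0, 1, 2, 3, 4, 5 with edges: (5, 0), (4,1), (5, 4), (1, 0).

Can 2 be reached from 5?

Explore from 5.
Distance 1: reach 0, 4.
Distance 2: reach 1.
The search is exhausted without reaching 2; it lies in a different component.

No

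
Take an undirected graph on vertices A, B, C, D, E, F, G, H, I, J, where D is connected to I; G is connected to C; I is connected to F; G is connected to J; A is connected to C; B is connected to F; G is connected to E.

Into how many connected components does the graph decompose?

From A: component {A, C, E, G, J}.
From B: component {B, D, F, I}.
From H: component {H}.
That's 3 components.

3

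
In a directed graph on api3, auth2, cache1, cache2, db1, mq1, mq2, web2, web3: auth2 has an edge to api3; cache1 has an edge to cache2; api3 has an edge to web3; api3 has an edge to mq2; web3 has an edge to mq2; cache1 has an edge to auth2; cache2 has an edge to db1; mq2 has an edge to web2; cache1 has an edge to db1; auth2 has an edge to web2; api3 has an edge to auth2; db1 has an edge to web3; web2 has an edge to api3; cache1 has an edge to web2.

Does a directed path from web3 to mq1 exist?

Explore from web3.
Distance 1: reach mq2.
Distance 2: reach web2.
Distance 3: reach api3.
Distance 4: reach auth2.
The search from web3 is exhausted; no directed path reaches mq1.

No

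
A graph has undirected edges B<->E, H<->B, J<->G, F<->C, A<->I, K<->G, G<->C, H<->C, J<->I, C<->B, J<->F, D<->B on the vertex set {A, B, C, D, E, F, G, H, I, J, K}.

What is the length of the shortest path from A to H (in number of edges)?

5

Distance 0: A.
Distance 1: I.
Distance 2: J.
Distance 3: F, G.
Distance 4: C, K.
Distance 5: B, H — contains H.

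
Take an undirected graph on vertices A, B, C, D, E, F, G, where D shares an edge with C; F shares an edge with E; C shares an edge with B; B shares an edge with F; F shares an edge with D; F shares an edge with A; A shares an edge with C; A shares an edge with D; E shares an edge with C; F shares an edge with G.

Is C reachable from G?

Yes

Explore from G.
Distance 1: reach F.
Distance 2: reach A, B, D, E.
Distance 3: reach C.
Found C.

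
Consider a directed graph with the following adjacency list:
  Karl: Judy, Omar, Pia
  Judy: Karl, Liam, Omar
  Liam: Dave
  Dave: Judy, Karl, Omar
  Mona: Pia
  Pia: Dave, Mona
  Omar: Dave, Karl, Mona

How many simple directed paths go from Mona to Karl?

Mona→Pia→Dave→Judy→Karl
Mona→Pia→Dave→Judy→Omar→Karl
Mona→Pia→Dave→Karl
Mona→Pia→Dave→Omar→Karl

4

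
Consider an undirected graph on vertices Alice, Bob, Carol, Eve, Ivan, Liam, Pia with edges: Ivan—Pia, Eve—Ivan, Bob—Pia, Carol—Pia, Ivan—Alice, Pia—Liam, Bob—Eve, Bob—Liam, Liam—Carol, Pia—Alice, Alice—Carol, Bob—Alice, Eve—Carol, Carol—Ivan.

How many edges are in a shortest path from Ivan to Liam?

Distance 0: Ivan.
Distance 1: Alice, Carol, Eve, Pia.
Distance 2: Bob, Liam — contains Liam.

2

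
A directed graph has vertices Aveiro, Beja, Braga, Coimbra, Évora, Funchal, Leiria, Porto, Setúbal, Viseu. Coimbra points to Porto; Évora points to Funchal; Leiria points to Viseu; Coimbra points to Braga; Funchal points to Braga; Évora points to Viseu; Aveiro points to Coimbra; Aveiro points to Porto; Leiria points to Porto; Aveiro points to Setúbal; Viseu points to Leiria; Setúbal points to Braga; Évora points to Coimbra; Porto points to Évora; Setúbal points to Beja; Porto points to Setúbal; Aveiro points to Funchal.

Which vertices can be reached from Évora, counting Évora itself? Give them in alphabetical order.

Start at Évora.
Its neighbours: Coimbra, Funchal, Viseu.
Then their neighbours: Braga, Leiria, Porto.
Then next layer: Setúbal.
Then next layer: Beja.
Nothing further is reachable.

Beja, Braga, Coimbra, Évora, Funchal, Leiria, Porto, Setúbal, Viseu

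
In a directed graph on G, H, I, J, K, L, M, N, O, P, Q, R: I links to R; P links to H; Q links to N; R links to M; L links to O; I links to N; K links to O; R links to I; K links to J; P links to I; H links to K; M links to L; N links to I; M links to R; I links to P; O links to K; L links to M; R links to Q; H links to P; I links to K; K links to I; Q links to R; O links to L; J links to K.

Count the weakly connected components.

From G: component {G}.
From H: component {H, I, J, K, L, M, N, O, P, Q, R}.
That's 2 components.

2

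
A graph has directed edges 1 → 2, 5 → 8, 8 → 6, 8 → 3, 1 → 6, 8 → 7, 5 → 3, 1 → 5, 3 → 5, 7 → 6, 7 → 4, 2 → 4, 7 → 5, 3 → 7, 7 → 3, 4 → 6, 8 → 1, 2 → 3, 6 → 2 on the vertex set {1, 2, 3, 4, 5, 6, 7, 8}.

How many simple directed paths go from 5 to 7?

5→3→7
5→8→1→2→3→7
5→8→1→6→2→3→7
5→8→3→7
5→8→6→2→3→7
5→8→7

6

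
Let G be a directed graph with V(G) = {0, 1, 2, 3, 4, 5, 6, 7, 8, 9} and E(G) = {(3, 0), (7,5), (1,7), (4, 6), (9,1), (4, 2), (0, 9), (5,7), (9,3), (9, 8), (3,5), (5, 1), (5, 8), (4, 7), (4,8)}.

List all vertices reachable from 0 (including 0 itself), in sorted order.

0, 1, 3, 5, 7, 8, 9

Start at 0.
Its neighbours: 9.
Then their neighbours: 1, 3, 8.
Then next layer: 5, 7.
Nothing further is reachable.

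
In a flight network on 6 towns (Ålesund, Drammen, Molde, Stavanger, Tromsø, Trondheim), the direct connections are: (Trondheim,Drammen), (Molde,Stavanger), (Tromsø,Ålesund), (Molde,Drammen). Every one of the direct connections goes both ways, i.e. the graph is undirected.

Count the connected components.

From Ålesund: component {Ålesund, Tromsø}.
From Drammen: component {Drammen, Molde, Stavanger, Trondheim}.
That's 2 components.

2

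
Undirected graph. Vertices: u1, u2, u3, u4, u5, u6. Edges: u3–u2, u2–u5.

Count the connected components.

From u1: component {u1}.
From u2: component {u2, u3, u5}.
From u4: component {u4}.
From u6: component {u6}.
That's 4 components.

4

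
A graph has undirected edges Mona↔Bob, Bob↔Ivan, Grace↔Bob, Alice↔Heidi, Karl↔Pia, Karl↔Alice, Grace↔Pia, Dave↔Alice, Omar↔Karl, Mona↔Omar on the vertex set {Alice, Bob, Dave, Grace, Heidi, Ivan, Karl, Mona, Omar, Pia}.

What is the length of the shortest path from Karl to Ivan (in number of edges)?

4

Distance 0: Karl.
Distance 1: Alice, Omar, Pia.
Distance 2: Dave, Grace, Heidi, Mona.
Distance 3: Bob.
Distance 4: Ivan — contains Ivan.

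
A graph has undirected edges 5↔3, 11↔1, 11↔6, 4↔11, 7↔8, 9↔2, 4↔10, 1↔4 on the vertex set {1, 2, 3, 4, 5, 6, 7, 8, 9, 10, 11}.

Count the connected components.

From 1: component {1, 4, 6, 10, 11}.
From 2: component {2, 9}.
From 3: component {3, 5}.
From 7: component {7, 8}.
That's 4 components.

4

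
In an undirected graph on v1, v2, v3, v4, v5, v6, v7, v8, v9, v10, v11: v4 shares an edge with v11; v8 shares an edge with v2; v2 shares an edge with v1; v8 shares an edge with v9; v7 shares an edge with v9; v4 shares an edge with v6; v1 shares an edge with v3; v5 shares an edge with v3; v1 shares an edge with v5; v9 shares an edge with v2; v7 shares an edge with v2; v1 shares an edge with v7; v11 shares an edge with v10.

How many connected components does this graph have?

2

From v1: component {v1, v2, v3, v5, v7, v8, v9}.
From v4: component {v4, v6, v10, v11}.
That's 2 components.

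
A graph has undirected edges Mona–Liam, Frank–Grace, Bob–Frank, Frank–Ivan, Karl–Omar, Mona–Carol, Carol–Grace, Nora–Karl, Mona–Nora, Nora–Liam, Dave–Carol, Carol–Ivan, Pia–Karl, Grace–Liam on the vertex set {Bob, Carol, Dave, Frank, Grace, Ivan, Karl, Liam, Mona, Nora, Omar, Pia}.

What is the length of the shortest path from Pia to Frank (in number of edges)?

5

Distance 0: Pia.
Distance 1: Karl.
Distance 2: Nora, Omar.
Distance 3: Liam, Mona.
Distance 4: Carol, Grace.
Distance 5: Dave, Frank, Ivan — contains Frank.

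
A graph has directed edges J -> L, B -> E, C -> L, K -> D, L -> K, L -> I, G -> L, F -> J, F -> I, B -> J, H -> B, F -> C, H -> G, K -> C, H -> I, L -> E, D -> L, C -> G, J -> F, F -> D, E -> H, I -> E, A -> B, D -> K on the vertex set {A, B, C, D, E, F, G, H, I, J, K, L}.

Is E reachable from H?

Explore from H.
Distance 1: reach B, G, I.
Distance 2: reach E, J, L.
Found E.

Yes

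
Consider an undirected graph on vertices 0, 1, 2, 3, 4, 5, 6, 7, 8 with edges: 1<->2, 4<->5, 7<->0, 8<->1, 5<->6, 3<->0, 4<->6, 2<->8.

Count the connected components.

3

From 0: component {0, 3, 7}.
From 1: component {1, 2, 8}.
From 4: component {4, 5, 6}.
That's 3 components.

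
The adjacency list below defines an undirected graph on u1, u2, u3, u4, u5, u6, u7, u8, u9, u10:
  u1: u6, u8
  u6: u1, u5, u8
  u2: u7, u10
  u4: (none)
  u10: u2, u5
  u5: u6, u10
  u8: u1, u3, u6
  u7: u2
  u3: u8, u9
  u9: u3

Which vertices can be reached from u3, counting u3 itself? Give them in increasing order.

u1, u2, u3, u5, u6, u7, u8, u9, u10

Start at u3.
Its neighbours: u8, u9.
Then their neighbours: u1, u6.
Then next layer: u5.
Then next layer: u10.
Then next layer: u2.
Then next layer: u7.
Nothing further is reachable.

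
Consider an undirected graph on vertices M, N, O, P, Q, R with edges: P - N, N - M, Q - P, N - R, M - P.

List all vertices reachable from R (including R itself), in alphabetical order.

M, N, P, Q, R

Start at R.
Its neighbours: N.
Then their neighbours: M, P.
Then next layer: Q.
Nothing further is reachable.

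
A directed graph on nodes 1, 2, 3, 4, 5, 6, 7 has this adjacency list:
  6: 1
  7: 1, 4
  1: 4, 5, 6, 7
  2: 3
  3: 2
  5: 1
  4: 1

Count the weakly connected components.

2

From 1: component {1, 4, 5, 6, 7}.
From 2: component {2, 3}.
That's 2 components.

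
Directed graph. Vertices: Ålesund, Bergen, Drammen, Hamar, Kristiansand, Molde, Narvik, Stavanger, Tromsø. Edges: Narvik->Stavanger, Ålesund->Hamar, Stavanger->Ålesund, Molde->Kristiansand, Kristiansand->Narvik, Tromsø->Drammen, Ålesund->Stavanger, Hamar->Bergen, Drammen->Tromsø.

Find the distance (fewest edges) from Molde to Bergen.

6

Distance 0: Molde.
Distance 1: Kristiansand.
Distance 2: Narvik.
Distance 3: Stavanger.
Distance 4: Ålesund.
Distance 5: Hamar.
Distance 6: Bergen — contains Bergen.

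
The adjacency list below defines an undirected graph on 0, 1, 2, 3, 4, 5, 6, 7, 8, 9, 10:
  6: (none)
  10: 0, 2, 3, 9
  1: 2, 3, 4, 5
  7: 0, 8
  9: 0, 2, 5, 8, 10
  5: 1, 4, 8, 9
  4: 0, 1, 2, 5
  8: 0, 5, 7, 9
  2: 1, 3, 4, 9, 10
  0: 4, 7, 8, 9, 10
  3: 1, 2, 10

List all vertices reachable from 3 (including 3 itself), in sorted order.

Start at 3.
Its neighbours: 1, 2, 10.
Then their neighbours: 0, 4, 5, 9.
Then next layer: 7, 8.
Nothing further is reachable.

0, 1, 2, 3, 4, 5, 7, 8, 9, 10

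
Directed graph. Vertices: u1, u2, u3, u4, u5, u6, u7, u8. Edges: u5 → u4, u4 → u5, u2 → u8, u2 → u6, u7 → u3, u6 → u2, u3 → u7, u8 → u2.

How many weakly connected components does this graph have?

From u1: component {u1}.
From u2: component {u2, u6, u8}.
From u3: component {u3, u7}.
From u4: component {u4, u5}.
That's 4 components.

4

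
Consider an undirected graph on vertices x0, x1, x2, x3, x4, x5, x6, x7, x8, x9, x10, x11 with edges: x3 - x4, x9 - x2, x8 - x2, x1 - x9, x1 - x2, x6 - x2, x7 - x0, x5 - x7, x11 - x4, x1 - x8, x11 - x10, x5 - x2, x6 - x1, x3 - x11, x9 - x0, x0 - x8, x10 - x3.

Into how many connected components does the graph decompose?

2

From x0: component {x0, x1, x2, x5, x6, x7, x8, x9}.
From x3: component {x3, x4, x10, x11}.
That's 2 components.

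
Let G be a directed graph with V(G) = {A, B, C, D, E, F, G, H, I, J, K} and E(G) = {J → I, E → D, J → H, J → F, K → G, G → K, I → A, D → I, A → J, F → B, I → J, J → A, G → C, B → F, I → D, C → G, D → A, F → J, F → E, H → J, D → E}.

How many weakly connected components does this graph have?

From A: component {A, B, D, E, F, H, I, J}.
From C: component {C, G, K}.
That's 2 components.

2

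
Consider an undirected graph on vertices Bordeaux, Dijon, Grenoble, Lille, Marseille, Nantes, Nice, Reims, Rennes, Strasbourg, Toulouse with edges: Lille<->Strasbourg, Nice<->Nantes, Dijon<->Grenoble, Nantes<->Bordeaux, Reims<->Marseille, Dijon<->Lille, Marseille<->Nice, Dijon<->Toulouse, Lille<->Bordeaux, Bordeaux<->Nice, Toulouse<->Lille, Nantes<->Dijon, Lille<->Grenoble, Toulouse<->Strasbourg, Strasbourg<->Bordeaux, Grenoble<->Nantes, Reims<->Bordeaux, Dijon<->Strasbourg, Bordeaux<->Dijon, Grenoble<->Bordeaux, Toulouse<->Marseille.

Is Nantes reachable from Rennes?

Rennes has no edges, so nothing is reachable from it.

No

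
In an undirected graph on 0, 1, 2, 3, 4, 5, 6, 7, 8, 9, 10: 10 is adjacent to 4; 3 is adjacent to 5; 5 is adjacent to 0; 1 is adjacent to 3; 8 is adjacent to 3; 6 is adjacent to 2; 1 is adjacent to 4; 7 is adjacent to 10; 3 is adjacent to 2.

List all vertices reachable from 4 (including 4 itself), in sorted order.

0, 1, 2, 3, 4, 5, 6, 7, 8, 10

Start at 4.
Its neighbours: 1, 10.
Then their neighbours: 3, 7.
Then next layer: 2, 5, 8.
Then next layer: 0, 6.
Nothing further is reachable.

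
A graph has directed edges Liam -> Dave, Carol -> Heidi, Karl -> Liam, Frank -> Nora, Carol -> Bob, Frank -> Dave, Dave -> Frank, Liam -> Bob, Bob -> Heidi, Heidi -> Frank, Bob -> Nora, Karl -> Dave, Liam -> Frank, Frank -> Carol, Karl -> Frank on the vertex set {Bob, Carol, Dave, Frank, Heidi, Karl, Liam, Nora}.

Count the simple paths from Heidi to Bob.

1

Heidi→Frank→Carol→Bob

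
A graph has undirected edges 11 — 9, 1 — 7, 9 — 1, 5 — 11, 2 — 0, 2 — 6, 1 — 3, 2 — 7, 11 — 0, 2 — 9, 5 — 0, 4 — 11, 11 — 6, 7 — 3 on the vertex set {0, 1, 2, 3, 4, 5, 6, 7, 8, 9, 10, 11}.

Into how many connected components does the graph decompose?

From 0: component {0, 1, 2, 3, 4, 5, 6, 7, 9, 11}.
From 8: component {8}.
From 10: component {10}.
That's 3 components.

3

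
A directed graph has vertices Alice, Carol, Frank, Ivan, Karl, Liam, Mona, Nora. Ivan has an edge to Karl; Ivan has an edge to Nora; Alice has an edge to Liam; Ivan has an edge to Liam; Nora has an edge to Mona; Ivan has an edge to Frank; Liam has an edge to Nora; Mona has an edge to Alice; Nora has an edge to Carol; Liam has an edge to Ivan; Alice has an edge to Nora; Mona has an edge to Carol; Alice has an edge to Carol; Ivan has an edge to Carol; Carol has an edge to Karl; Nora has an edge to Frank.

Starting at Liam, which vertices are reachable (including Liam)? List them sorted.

Start at Liam.
Its neighbours: Ivan, Nora.
Then their neighbours: Carol, Frank, Karl, Mona.
Then next layer: Alice.
Every vertex is now reached.

Alice, Carol, Frank, Ivan, Karl, Liam, Mona, Nora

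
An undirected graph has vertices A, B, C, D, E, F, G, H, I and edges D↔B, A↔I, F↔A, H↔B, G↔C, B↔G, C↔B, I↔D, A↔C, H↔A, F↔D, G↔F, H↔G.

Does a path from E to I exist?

No

E has no edges, so nothing is reachable from it.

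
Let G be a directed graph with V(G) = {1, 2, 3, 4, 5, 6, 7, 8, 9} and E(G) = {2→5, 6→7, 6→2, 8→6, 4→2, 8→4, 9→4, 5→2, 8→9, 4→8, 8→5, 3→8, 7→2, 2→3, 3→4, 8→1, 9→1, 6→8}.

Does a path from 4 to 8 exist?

Explore from 4.
Distance 1: reach 2, 8.
Found 8.

Yes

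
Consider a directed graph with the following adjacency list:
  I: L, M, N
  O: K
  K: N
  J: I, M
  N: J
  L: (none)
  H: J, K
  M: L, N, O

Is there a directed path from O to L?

Explore from O.
Distance 1: reach K.
Distance 2: reach N.
Distance 3: reach J.
Distance 4: reach I, M.
Distance 5: reach L.
Found L.

Yes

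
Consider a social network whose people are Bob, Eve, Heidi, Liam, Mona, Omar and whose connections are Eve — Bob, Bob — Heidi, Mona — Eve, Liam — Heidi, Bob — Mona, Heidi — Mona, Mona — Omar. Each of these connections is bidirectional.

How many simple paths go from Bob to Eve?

Bob–Eve
Bob–Heidi–Mona–Eve
Bob–Mona–Eve

3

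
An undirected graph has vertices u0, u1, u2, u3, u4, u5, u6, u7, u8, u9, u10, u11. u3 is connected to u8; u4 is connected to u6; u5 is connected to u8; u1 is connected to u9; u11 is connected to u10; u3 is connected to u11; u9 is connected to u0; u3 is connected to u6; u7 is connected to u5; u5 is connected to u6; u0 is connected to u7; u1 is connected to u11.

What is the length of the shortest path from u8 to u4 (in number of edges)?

Distance 0: u8.
Distance 1: u3, u5.
Distance 2: u6, u7, u11.
Distance 3: u0, u1, u4, u10 — contains u4.

3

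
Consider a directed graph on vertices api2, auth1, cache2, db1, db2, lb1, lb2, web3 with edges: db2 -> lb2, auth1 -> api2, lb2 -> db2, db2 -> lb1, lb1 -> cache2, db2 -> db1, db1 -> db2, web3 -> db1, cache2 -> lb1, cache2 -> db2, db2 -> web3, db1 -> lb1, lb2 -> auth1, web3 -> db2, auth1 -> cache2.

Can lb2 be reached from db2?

Explore from db2.
Distance 1: reach db1, lb1, lb2, web3.
Found lb2.

Yes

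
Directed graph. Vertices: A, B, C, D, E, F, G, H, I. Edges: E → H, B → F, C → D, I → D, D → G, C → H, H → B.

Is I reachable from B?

No

Explore from B.
Distance 1: reach F.
The search from B is exhausted; no directed path reaches I.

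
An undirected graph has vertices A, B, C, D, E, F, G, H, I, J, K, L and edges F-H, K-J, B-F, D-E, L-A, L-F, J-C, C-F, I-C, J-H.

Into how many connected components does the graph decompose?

From A: component {A, B, C, F, H, I, J, K, L}.
From D: component {D, E}.
From G: component {G}.
That's 3 components.

3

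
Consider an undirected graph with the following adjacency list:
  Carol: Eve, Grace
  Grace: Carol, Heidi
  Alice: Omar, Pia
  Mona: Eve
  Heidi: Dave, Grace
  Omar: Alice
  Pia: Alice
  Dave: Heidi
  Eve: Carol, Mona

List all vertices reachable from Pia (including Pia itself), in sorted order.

Alice, Omar, Pia

Start at Pia.
Its neighbours: Alice.
Then their neighbours: Omar.
Nothing further is reachable.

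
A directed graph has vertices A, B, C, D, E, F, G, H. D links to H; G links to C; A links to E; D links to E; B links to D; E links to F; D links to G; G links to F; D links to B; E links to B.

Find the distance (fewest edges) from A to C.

Distance 0: A.
Distance 1: E.
Distance 2: B, F.
Distance 3: D.
Distance 4: G, H.
Distance 5: C — contains C.

5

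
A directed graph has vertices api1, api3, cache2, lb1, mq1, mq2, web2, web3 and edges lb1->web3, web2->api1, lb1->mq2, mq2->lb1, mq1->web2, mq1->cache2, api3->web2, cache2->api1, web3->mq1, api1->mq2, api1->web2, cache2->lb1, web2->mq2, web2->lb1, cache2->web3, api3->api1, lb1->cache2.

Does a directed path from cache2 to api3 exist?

No

Explore from cache2.
Distance 1: reach api1, lb1, web3.
Distance 2: reach mq1, mq2, web2.
The search from cache2 is exhausted; no directed path reaches api3.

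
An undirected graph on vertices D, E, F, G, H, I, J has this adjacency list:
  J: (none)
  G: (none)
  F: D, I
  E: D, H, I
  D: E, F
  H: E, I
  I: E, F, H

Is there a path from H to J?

Explore from H.
Distance 1: reach E, I.
Distance 2: reach D, F.
The search is exhausted without reaching J; it lies in a different component.

No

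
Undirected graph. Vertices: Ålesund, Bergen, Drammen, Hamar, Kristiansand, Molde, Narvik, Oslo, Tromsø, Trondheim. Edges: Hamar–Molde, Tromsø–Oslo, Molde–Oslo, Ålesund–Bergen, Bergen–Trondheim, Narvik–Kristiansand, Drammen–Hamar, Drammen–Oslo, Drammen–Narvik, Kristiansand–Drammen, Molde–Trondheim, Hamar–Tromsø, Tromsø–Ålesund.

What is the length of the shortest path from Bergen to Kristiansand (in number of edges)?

5

Distance 0: Bergen.
Distance 1: Ålesund, Trondheim.
Distance 2: Molde, Tromsø.
Distance 3: Hamar, Oslo.
Distance 4: Drammen.
Distance 5: Kristiansand, Narvik — contains Kristiansand.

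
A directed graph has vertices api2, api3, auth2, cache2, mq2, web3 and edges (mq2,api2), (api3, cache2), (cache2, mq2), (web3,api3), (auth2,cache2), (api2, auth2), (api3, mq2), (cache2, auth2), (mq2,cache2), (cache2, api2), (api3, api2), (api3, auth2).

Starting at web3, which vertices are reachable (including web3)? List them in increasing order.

Start at web3.
Its neighbours: api3.
Then their neighbours: api2, auth2, cache2, mq2.
Every vertex is now reached.

api2, api3, auth2, cache2, mq2, web3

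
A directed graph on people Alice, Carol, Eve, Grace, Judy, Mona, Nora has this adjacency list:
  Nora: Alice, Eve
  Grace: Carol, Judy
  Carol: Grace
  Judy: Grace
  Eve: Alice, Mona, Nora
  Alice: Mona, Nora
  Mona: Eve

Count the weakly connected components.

From Alice: component {Alice, Eve, Mona, Nora}.
From Carol: component {Carol, Grace, Judy}.
That's 2 components.

2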